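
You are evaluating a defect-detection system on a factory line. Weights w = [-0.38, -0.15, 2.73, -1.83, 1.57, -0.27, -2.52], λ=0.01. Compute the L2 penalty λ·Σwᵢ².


‖w‖₂² = (-0.38)² + (-0.15)² + (2.73)² + (-1.83)² + (1.57)² + (-0.27)² + (-2.52)²
     = 0.1444 + 0.0225 + 7.4529 + 3.3489 + 2.4649 + 0.0729 + 6.3504
     = 19.8569
λ·‖w‖₂² = 0.01·19.8569 = 0.198569

0.198569


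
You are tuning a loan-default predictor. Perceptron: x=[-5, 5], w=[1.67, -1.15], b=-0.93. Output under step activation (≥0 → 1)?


z = (-5)·(1.67) + (5)·(-1.15) - 0.93
  = -15.03
step(z) = 0 (z<0)

0


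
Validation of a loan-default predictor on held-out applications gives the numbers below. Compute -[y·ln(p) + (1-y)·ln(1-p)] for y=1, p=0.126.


BCE = -[y·ln(p) + (1-y)·ln(1-p)]
= -1·ln(0.126) - 0
= -ln(0.126) = 2.0715

2.0715


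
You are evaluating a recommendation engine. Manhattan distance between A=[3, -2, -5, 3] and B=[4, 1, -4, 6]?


d = |3-4| + |-2-1| + |-5+ 4| + |3-6|
  = 1 + 3 + 1 + 3
  = 8

8


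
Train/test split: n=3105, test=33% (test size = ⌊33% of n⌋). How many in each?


Test = ⌊3105·33/100⌋ = 1024
Train = 3105 - 1024 = 2081

Train: 2081, Test: 1024


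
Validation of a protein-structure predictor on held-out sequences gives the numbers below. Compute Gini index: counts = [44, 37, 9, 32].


Probabilities: [44/122, 37/122, 9/122, 32/122] ≈ [0.3607, 0.3033, 0.0738, 0.2623]
Σpᵢ² = (1936 + 1369 + 81 + 1024)/122² = 4410/14884
Gini = 1 - Σpᵢ² = 1 - 4410/14884 = 0.7037

0.7037


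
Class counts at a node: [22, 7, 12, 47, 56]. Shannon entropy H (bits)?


Probabilities: [22/144, 7/144, 12/144, 47/144, 56/144] ≈ [0.1528, 0.0486, 0.0833, 0.3264, 0.3889]
H = -((22/144)·log₂(22/144) + (7/144)·log₂(7/144) + (12/144)·log₂(12/144) + (47/144)·log₂(47/144) + (56/144)·log₂(56/144))
  = 1.982 bits

1.982 bits


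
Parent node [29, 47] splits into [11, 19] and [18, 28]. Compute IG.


Parent = [29, 47], H_parent = 0.9591
H_left = 0.9481 (n=30), H_right = 0.9656 (n=46)
H_children = (30/76)·0.9481 + (46/76)·0.9656 = 0.9587
IG = 0.9591 - 0.9587 = 0.0004

0.0004


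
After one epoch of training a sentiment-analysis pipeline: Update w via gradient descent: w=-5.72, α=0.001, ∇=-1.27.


w_new = w - α·∇
= -5.72 - 0.001·-1.27
= -5.72 + 0.00127
= -5.71873

-5.71873


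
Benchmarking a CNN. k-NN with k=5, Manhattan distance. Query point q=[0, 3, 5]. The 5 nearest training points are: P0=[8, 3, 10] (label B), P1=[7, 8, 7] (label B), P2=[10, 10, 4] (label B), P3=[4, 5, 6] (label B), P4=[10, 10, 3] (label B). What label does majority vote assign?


d(q,P0) = 13  (label B)
d(q,P1) = 14  (label B)
d(q,P2) = 18  (label B)
d(q,P3) = 7  (label B)
d(q,P4) = 19  (label B)
Votes: A=0, B=5
Majority → B

B


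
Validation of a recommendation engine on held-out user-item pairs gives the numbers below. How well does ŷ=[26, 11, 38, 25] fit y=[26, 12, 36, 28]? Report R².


ȳ = 25.5
SS_res = Σ(y-ŷ)² = 14
SS_tot = Σ(y-ȳ)² = 299
R² = 1 - SS_res/SS_tot = 1 - 0.0468 = 0.9532

0.9532


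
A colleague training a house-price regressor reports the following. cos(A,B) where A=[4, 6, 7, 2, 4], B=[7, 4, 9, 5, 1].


A·B = 4·7 + 6·4 + 7·9 + 2·5 + 4·1 = 129
‖A‖ = √121 = 11, ‖B‖ = √172 = 13.1149
cos = 129/(√121·√172) = 129/√20812 = 0.8942

0.8942


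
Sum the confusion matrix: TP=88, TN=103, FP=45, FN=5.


Total = TP + TN + FP + FN
= 88 + 103 + 45 + 5
= 241
(Predicted positive: 133, predicted negative: 108)

241


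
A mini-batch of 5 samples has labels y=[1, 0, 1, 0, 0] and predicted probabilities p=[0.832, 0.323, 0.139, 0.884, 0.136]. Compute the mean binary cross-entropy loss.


L[0] = -ln(0.832) = 0.1839
L[1] = -ln(1-0.323) = -ln(0.677) = 0.3901
L[2] = -ln(0.139) = 1.9733
L[3] = -ln(1-0.884) = -ln(0.116) = 2.1542
L[4] = -ln(1-0.136) = -ln(0.864) = 0.1462
mean = (0.1839 + 0.3901 + 1.9733 + 2.1542 + 0.1462)/5 = 0.9695

0.9695


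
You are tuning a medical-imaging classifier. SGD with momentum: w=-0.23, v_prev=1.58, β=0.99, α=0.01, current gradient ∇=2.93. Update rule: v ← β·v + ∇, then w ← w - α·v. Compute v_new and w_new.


v_new = 0.99·1.58 + 2.93 = 1.5642 + 2.93 = 4.4942
w_new = -0.23 - 0.01·4.4942 = -0.23 - 0.044942 = -0.274942

v_new=4.4942, w_new=-0.274942


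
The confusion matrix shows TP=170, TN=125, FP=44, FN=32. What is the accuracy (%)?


Accuracy = (TP+TN)/(TP+TN+FP+FN)
= (170+125)/(371)
= 295/371 = 79.51%

79.51%


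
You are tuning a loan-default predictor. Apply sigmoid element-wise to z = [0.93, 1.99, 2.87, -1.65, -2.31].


σ(0.93) = 1/(1+e^-0.93) = 0.7171
σ(1.99) = 1/(1+e^-1.99) = 0.8797
σ(2.87) = 1/(1+e^-2.87) = 0.9463
σ(-1.65) = 1/(1+e^1.65) = 0.1611
σ(-2.31) = 1/(1+e^2.31) = 0.0903
result = [0.7171, 0.8797, 0.9463, 0.1611, 0.0903]

[0.7171, 0.8797, 0.9463, 0.1611, 0.0903]


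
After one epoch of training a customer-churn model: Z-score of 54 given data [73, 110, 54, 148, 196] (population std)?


μ = 116.2, σ = 51.289
z = (54 - 116.2)/51.289 = -1.2127

-1.2127


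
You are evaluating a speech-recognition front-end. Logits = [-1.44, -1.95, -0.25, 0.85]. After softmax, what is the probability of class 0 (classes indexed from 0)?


Exponentials: e^-1.44=0.2369, e^-1.95=0.1423, e^-0.25=0.7788, e^0.85=2.3396
Sum = 3.4976
Softmax = [0.0677, 0.0407, 0.2227, 0.6689]
p[0] = 0.2369/3.4976 = 0.0677

0.0677


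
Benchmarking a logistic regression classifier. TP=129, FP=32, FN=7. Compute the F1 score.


Precision = 129/161 = 0.8012
Recall = 129/136 = 0.9485
F1 = 2·P·R/(P+R) = 2·TP/(2·TP+FP+FN) = 258/(258+32+7) = 258/297 = 0.8687

0.8687


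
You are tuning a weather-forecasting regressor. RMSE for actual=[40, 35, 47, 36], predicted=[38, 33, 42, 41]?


MSE = 58/4 = 14.5
RMSE = √(58/4) = 3.8079

3.8079


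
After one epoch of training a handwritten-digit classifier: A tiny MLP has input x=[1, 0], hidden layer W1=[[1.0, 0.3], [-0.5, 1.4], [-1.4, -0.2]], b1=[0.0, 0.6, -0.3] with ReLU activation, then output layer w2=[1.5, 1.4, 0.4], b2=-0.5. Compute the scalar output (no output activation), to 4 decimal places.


z1[0] = (1.0)·(1) + (0.3)·(0) + 0.0 = 1.0
z1[1] = (-0.5)·(1) + (1.4)·(0) + 0.6 = 0.1
z1[2] = (-1.4)·(1) + (-0.2)·(0) - 0.3 = -1.7
h = ReLU(z1) = [1.0, 0.1, 0.0]
output = (1.5)·(1.0) + (1.4)·(0.1) + (0.4)·(0.0) - 0.5 = 1.14

1.14


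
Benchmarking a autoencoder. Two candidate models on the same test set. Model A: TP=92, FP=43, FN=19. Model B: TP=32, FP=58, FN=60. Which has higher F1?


Model A: P=92/135=0.6815, R=92/111=0.8288, F1=2PR/(P+R)=2TP/(2TP+FP+FN)=184/246=0.748
Model B: P=32/90=0.3556, R=32/92=0.3478, F1=2PR/(P+R)=2TP/(2TP+FP+FN)=64/182=0.3516
0.748 > 0.3516 → Model A

Model A


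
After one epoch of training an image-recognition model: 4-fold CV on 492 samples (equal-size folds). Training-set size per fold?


Fold size = 492/4 = 123
Training per fold = 492 - 123 = 369

369


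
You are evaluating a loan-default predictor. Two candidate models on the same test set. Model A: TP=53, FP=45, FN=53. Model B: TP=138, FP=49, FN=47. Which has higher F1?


Model A: P=53/98=0.5408, R=53/106=0.5, F1=2PR/(P+R)=2TP/(2TP+FP+FN)=106/204=0.5196
Model B: P=138/187=0.738, R=138/185=0.7459, F1=2PR/(P+R)=2TP/(2TP+FP+FN)=276/372=0.7419
0.5196 < 0.7419 → Model B

Model B


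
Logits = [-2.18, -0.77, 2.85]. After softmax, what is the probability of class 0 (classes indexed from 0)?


Exponentials: e^-2.18=0.113, e^-0.77=0.463, e^2.85=17.2878
Sum = 17.8638
Softmax = [0.0063, 0.0259, 0.9678]
p[0] = 0.113/17.8638 = 0.0063

0.0063


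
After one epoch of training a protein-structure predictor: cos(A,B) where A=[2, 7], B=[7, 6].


A·B = 2·7 + 7·6 = 56
‖A‖ = √53 = 7.2801, ‖B‖ = √85 = 9.2195
cos = 56/(√53·√85) = 56/√4505 = 0.8343

0.8343


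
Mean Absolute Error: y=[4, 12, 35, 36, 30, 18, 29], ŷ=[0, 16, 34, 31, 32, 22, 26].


Absolute errors: |4-0|=4, |12-16|=4, |35-34|=1, |36-31|=5, |30-32|=2, |18-22|=4, |29-26|=3
Sum = 23
MAE = 23/7 = 23/7

23/7


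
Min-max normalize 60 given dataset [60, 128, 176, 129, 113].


min=60, max=176
(60-60)/(176-60) = 0/116 = 0.0

0.0


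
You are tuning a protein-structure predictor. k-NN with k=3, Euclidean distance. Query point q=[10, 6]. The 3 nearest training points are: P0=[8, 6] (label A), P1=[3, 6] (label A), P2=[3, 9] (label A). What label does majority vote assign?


d(q,P0) = 2.0  (label A)
d(q,P1) = 7.0  (label A)
d(q,P2) = 7.6158  (label A)
Votes: A=3, B=0
Majority → A

A


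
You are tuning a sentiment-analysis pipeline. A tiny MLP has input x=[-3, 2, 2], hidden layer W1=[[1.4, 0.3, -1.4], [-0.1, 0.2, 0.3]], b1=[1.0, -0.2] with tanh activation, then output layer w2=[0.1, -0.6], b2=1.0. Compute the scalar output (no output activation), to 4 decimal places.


z1[0] = (1.4)·(-3) + (0.3)·(2) + (-1.4)·(2) + 1.0 = -5.4
z1[1] = (-0.1)·(-3) + (0.2)·(2) + (0.3)·(2) - 0.2 = 1.1
h = tanh(z1) = [-1.0, 0.8005]
output = (0.1)·(-1.0) + (-0.6)·(0.8005) + 1.0 = 0.4197

0.4197


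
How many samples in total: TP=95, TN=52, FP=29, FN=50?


Total = TP + TN + FP + FN
= 95 + 52 + 29 + 50
= 226
(Predicted positive: 124, predicted negative: 102)

226


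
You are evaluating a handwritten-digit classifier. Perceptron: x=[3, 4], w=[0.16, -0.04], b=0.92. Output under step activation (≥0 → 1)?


z = (3)·(0.16) + (4)·(-0.04) + 0.92
  = 1.24
step(z) = 1 (z≥0)

1


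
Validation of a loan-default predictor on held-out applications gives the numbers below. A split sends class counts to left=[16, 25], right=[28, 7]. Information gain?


Parent = [44, 32], H_parent = 0.9819
H_left = 0.965 (n=41), H_right = 0.7219 (n=35)
H_children = (41/76)·0.965 + (35/76)·0.7219 = 0.853
IG = 0.9819 - 0.853 = 0.1289

0.1289


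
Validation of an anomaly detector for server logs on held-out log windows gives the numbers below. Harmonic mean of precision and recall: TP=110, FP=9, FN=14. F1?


Precision = 110/119 = 0.9244
Recall = 110/124 = 0.8871
F1 = 2·P·R/(P+R) = 2·TP/(2·TP+FP+FN) = 220/(220+9+14) = 220/243 = 0.9053

0.9053


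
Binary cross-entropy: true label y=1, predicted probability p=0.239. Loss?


BCE = -[y·ln(p) + (1-y)·ln(1-p)]
= -1·ln(0.239) - 0
= -ln(0.239) = 1.4313

1.4313


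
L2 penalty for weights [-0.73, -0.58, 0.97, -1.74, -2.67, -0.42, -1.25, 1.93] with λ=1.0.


‖w‖₂² = (-0.73)² + (-0.58)² + (0.97)² + (-1.74)² + (-2.67)² + (-0.42)² + (-1.25)² + (1.93)²
     = 0.5329 + 0.3364 + 0.9409 + 3.0276 + 7.1289 + 0.1764 + 1.5625 + 3.7249
     = 17.4305
λ·‖w‖₂² = 1.0·17.4305 = 17.4305

17.4305


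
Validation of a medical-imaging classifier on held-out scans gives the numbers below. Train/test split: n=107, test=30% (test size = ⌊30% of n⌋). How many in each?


Test = ⌊107·30/100⌋ = 32
Train = 107 - 32 = 75

Train: 75, Test: 32


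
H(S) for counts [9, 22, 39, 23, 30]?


Probabilities: [9/123, 22/123, 39/123, 23/123, 30/123] ≈ [0.0732, 0.1789, 0.3171, 0.187, 0.2439]
H = -((9/123)·log₂(9/123) + (22/123)·log₂(22/123) + (39/123)·log₂(39/123) + (23/123)·log₂(23/123) + (30/123)·log₂(30/123))
  = 2.1944 bits

2.1944 bits


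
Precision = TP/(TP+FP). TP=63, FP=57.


Precision = TP/(TP+FP)
= 63/(63+57)
= 63/120 = 52.5%

52.5%


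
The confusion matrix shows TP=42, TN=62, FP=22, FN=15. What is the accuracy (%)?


Accuracy = (TP+TN)/(TP+TN+FP+FN)
= (42+62)/(141)
= 104/141 = 73.76%

73.76%


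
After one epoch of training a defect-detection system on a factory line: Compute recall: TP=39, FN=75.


Recall = TP/(TP+FN)
= 39/(39+75)
= 39/114 = 34.21%

34.21%


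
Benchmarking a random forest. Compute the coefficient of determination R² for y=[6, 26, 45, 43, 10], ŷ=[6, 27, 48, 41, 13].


ȳ = 26
SS_res = Σ(y-ŷ)² = 23
SS_tot = Σ(y-ȳ)² = 1306
R² = 1 - SS_res/SS_tot = 1 - 0.0176 = 0.9824

0.9824


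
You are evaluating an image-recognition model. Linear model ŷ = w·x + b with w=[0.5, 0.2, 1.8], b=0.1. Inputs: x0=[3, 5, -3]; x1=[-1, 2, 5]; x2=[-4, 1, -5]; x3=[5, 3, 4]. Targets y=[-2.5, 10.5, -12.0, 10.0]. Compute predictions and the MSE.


ŷ0 = (0.5)·(3) + (0.2)·(5) + (1.8)·(-3) + 0.1 = -2.8
ŷ1 = (0.5)·(-1) + (0.2)·(2) + (1.8)·(5) + 0.1 = 9.0
ŷ2 = (0.5)·(-4) + (0.2)·(1) + (1.8)·(-5) + 0.1 = -10.7
ŷ3 = (0.5)·(5) + (0.2)·(3) + (1.8)·(4) + 0.1 = 10.4
errors² = [0.09, 2.25, 1.69, 0.16]
MSE = 4.1900/4 = 1.0475

1.0475


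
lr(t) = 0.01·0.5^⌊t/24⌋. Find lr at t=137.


n_drops = ⌊137/24⌋ = 5
lr = 0.01·0.5^5 = 0.01·0.03125 = 0.0003125

0.0003125


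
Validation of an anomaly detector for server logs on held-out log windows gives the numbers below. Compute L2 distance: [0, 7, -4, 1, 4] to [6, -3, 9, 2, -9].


d = √((0-6)² + (7+ 3)² + (-4-9)² + (1-2)² + (4+ 9)²)
  = √(36 + 100 + 169 + 1 + 169)
  = √475 = 21.7945

21.7945


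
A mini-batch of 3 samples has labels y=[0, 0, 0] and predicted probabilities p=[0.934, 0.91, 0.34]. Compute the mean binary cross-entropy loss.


L[0] = -ln(1-0.934) = -ln(0.066) = 2.7181
L[1] = -ln(1-0.91) = -ln(0.09) = 2.4079
L[2] = -ln(1-0.34) = -ln(0.66) = 0.4155
mean = (2.7181 + 2.4079 + 0.4155)/3 = 1.8472

1.8472


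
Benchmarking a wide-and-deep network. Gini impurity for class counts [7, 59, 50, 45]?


Probabilities: [7/161, 59/161, 50/161, 45/161] ≈ [0.0435, 0.3665, 0.3106, 0.2795]
Σpᵢ² = (49 + 3481 + 2500 + 2025)/161² = 8055/25921
Gini = 1 - Σpᵢ² = 1 - 8055/25921 = 0.6892

0.6892


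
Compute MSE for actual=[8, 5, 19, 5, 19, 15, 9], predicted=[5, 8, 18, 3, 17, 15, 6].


Squared errors: (8-5)²=9, (5-8)²=9, (19-18)²=1, (5-3)²=4, (19-17)²=4, (15-15)²=0, (9-6)²=9
Sum = 36
MSE = 36/7 = 36/7

36/7


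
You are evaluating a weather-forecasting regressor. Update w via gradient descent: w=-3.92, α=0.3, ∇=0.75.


w_new = w - α·∇
= -3.92 - 0.3·0.75
= -3.92 - 0.225
= -4.145

-4.145


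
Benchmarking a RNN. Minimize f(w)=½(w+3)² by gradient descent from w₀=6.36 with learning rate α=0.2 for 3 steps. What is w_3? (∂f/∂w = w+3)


step 1: grad = 6.36+3 = 9.36; w = 6.36 - 0.2·(9.36) = 4.488
step 2: grad = 4.488+3 = 7.488; w = 4.488 - 0.2·(7.488) = 2.9904
step 3: grad = 2.9904+3 = 5.9904; w = 2.9904 - 0.2·(5.9904) = 1.79232

1.79232


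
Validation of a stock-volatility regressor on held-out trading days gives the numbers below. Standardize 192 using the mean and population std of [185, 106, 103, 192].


μ = 146.5, σ = 42.0862
z = (192 - 146.5)/42.0862 = 1.0811

1.0811


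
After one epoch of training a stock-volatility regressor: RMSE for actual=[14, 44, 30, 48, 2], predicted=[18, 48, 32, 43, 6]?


MSE = 77/5 = 15.4
RMSE = √(77/5) = 3.9243

3.9243


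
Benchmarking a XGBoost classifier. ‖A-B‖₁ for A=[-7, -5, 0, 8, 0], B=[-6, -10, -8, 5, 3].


d = |-7+ 6| + |-5+ 10| + |0+ 8| + |8-5| + |0-3|
  = 1 + 5 + 8 + 3 + 3
  = 20

20


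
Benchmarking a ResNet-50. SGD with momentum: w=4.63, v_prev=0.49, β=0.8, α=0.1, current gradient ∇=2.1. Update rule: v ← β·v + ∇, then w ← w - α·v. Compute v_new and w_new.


v_new = 0.8·0.49 + 2.1 = 0.392 + 2.1 = 2.492
w_new = 4.63 - 0.1·2.492 = 4.63 - 0.2492 = 4.3808

v_new=2.492, w_new=4.3808


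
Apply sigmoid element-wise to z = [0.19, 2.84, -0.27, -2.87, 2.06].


σ(0.19) = 1/(1+e^-0.19) = 0.5474
σ(2.84) = 1/(1+e^-2.84) = 0.9448
σ(-0.27) = 1/(1+e^0.27) = 0.4329
σ(-2.87) = 1/(1+e^2.87) = 0.0537
σ(2.06) = 1/(1+e^-2.06) = 0.887
result = [0.5474, 0.9448, 0.4329, 0.0537, 0.887]

[0.5474, 0.9448, 0.4329, 0.0537, 0.887]


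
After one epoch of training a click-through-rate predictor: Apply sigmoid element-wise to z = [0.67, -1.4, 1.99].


σ(0.67) = 1/(1+e^-0.67) = 0.6615
σ(-1.4) = 1/(1+e^1.4) = 0.1978
σ(1.99) = 1/(1+e^-1.99) = 0.8797
result = [0.6615, 0.1978, 0.8797]

[0.6615, 0.1978, 0.8797]


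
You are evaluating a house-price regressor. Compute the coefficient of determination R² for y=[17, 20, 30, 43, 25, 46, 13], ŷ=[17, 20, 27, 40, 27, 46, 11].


ȳ = 27.7143
SS_res = Σ(y-ŷ)² = 26
SS_tot = Σ(y-ȳ)² = 971.43
R² = 1 - SS_res/SS_tot = 1 - 0.0268 = 0.9732

0.9732


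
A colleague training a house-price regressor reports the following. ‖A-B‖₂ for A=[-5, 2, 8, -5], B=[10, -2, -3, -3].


d = √((-5-10)² + (2+ 2)² + (8+ 3)² + (-5+ 3)²)
  = √(225 + 16 + 121 + 4)
  = √366 = 19.1311

19.1311


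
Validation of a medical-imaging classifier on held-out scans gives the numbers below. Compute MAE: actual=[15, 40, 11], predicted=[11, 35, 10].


Absolute errors: |15-11|=4, |40-35|=5, |11-10|=1
Sum = 10
MAE = 10/3 = 10/3

10/3


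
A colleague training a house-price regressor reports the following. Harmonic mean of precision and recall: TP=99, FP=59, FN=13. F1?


Precision = 99/158 = 0.6266
Recall = 99/112 = 0.8839
F1 = 2·P·R/(P+R) = 2·TP/(2·TP+FP+FN) = 198/(198+59+13) = 198/270 = 0.7333

0.7333


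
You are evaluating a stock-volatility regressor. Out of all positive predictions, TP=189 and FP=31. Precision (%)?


Precision = TP/(TP+FP)
= 189/(189+31)
= 189/220 = 85.91%

85.91%


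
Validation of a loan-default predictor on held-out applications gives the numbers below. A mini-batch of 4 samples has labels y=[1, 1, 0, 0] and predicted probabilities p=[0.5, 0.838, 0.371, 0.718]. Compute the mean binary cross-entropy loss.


L[0] = -ln(0.5) = 0.6931
L[1] = -ln(0.838) = 0.1767
L[2] = -ln(1-0.371) = -ln(0.629) = 0.4636
L[3] = -ln(1-0.718) = -ln(0.282) = 1.2658
mean = (0.6931 + 0.1767 + 0.4636 + 1.2658)/4 = 0.6498

0.6498


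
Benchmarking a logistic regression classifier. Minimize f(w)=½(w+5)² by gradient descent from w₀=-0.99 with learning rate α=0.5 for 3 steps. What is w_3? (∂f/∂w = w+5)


step 1: grad = -0.99+5 = 4.01; w = -0.99 - 0.5·(4.01) = -2.995
step 2: grad = -2.995+5 = 2.005; w = -2.995 - 0.5·(2.005) = -3.9975
step 3: grad = -3.9975+5 = 1.0025; w = -3.9975 - 0.5·(1.0025) = -4.49875

-4.49875


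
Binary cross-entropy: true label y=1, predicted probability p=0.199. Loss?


BCE = -[y·ln(p) + (1-y)·ln(1-p)]
= -1·ln(0.199) - 0
= -ln(0.199) = 1.6145

1.6145


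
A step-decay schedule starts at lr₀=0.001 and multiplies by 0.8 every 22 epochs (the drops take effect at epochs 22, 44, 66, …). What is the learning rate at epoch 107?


n_drops = ⌊107/22⌋ = 4
lr = 0.001·0.8^4 = 0.001·0.4096 = 0.0004096

0.0004096


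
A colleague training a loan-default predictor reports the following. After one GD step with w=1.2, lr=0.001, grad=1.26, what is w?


w_new = w - α·∇
= 1.2 - 0.001·1.26
= 1.2 - 0.00126
= 1.19874

1.19874


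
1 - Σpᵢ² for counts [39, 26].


Probabilities: [39/65, 26/65] ≈ [0.6, 0.4]
Σpᵢ² = (1521 + 676)/65² = 2197/4225
Gini = 1 - Σpᵢ² = 1 - 2197/4225 = 0.48

0.48


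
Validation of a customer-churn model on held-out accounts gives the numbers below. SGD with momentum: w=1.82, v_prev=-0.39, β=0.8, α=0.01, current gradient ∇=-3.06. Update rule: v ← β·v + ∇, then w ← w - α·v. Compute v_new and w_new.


v_new = 0.8·-0.39 - 3.06 = -0.312 - 3.06 = -3.372
w_new = 1.82 - 0.01·-3.372 = 1.82 + 0.03372 = 1.85372

v_new=-3.372, w_new=1.85372


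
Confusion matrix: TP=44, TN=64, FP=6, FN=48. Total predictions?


Total = TP + TN + FP + FN
= 44 + 64 + 6 + 48
= 162
(Predicted positive: 50, predicted negative: 112)

162


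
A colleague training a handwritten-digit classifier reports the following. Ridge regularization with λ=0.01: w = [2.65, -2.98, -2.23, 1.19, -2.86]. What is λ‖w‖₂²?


‖w‖₂² = (2.65)² + (-2.98)² + (-2.23)² + (1.19)² + (-2.86)²
     = 7.0225 + 8.8804 + 4.9729 + 1.4161 + 8.1796
     = 30.4715
λ·‖w‖₂² = 0.01·30.4715 = 0.304715

0.304715


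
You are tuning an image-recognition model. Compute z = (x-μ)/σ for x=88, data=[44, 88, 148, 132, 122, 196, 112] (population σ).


μ = 120.2857, σ = 44.0315
z = (88 - 120.2857)/44.0315 = -0.7332

-0.7332


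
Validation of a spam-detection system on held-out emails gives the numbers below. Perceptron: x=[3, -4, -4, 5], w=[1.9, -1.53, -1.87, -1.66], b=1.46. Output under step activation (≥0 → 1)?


z = (3)·(1.9) + (-4)·(-1.53) + (-4)·(-1.87) + (5)·(-1.66) + 1.46
  = 12.46
step(z) = 1 (z≥0)

1


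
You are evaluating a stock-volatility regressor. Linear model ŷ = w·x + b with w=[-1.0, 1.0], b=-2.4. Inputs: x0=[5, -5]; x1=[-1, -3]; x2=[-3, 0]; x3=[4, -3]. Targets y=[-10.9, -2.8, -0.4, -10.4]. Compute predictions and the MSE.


ŷ0 = (-1.0)·(5) + (1.0)·(-5) - 2.4 = -12.4
ŷ1 = (-1.0)·(-1) + (1.0)·(-3) - 2.4 = -4.4
ŷ2 = (-1.0)·(-3) + (1.0)·(0) - 2.4 = 0.6
ŷ3 = (-1.0)·(4) + (1.0)·(-3) - 2.4 = -9.4
errors² = [2.25, 2.56, 1.0, 1.0]
MSE = 6.8100/4 = 1.7025

1.7025


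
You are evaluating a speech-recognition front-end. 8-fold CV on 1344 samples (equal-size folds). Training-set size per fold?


Fold size = 1344/8 = 168
Training per fold = 1344 - 168 = 1176

1176


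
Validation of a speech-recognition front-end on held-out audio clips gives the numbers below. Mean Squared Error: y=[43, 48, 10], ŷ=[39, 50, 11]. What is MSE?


Squared errors: (43-39)²=16, (48-50)²=4, (10-11)²=1
Sum = 21
MSE = 21/3 = 7

7


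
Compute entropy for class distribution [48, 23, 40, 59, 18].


Probabilities: [48/188, 23/188, 40/188, 59/188, 18/188] ≈ [0.2553, 0.1223, 0.2128, 0.3138, 0.0957]
H = -((48/188)·log₂(48/188) + (23/188)·log₂(23/188) + (40/188)·log₂(40/188) + (59/188)·log₂(59/188) + (18/188)·log₂(18/188))
  = 2.1975 bits

2.1975 bits


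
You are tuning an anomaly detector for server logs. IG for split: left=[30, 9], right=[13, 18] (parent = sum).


Parent = [43, 27], H_parent = 0.962
H_left = 0.7793 (n=39), H_right = 0.9812 (n=31)
H_children = (39/70)·0.7793 + (31/70)·0.9812 = 0.8687
IG = 0.962 - 0.8687 = 0.0933

0.0933


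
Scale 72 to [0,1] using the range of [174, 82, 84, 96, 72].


min=72, max=174
(72-72)/(174-72) = 0/102 = 0.0

0.0


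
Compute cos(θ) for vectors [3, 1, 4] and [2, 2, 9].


A·B = 3·2 + 1·2 + 4·9 = 44
‖A‖ = √26 = 5.099, ‖B‖ = √89 = 9.434
cos = 44/(√26·√89) = 44/√2314 = 0.9147

0.9147


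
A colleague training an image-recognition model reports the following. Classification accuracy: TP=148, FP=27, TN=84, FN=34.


Accuracy = (TP+TN)/(TP+TN+FP+FN)
= (148+84)/(293)
= 232/293 = 79.18%

79.18%


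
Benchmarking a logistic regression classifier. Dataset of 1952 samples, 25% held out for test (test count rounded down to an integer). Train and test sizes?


Test = ⌊1952·25/100⌋ = 488
Train = 1952 - 488 = 1464

Train: 1464, Test: 488


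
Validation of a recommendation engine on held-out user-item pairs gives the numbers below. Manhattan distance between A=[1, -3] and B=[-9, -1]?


d = |1+ 9| + |-3+ 1|
  = 10 + 2
  = 12

12


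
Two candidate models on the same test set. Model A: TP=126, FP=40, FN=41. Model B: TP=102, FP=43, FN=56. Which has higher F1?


Model A: P=126/166=0.759, R=126/167=0.7545, F1=2PR/(P+R)=2TP/(2TP+FP+FN)=252/333=0.7568
Model B: P=102/145=0.7034, R=102/158=0.6456, F1=2PR/(P+R)=2TP/(2TP+FP+FN)=204/303=0.6733
0.7568 > 0.6733 → Model A

Model A


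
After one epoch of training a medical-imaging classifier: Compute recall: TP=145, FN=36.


Recall = TP/(TP+FN)
= 145/(145+36)
= 145/181 = 80.11%

80.11%


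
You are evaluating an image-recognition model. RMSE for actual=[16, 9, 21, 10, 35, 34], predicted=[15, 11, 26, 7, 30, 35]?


MSE = 65/6 = 10.8333
RMSE = √(65/6) = 3.2914

3.2914


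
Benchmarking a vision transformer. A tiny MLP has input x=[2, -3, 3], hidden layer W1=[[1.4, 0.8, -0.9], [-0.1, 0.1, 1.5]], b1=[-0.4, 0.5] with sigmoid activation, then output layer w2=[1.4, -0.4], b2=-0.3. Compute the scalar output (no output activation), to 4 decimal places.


z1[0] = (1.4)·(2) + (0.8)·(-3) + (-0.9)·(3) - 0.4 = -2.7
z1[1] = (-0.1)·(2) + (0.1)·(-3) + (1.5)·(3) + 0.5 = 4.5
h = sigmoid(z1) = [0.063, 0.989]
output = (1.4)·(0.063) + (-0.4)·(0.989) - 0.3 = -0.6074

-0.6074


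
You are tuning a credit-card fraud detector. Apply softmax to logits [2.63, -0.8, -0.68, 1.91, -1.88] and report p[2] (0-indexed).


Exponentials: e^2.63=13.8738, e^-0.8=0.4493, e^-0.68=0.5066, e^1.91=6.7531, e^-1.88=0.1526
Sum = 21.7354
Softmax = [0.6383, 0.0207, 0.0233, 0.3107, 0.007]
p[2] = 0.5066/21.7354 = 0.0233

0.0233


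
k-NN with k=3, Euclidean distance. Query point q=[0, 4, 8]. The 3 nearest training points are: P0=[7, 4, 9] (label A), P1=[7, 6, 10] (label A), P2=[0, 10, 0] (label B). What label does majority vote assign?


d(q,P0) = 7.0711  (label A)
d(q,P1) = 7.5498  (label A)
d(q,P2) = 10.0  (label B)
Votes: A=2, B=1
Majority → A

A


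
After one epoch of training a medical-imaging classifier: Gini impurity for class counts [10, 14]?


Probabilities: [10/24, 14/24] ≈ [0.4167, 0.5833]
Σpᵢ² = (100 + 196)/24² = 296/576
Gini = 1 - Σpᵢ² = 1 - 296/576 = 0.4861

0.4861


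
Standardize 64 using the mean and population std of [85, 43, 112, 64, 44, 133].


μ = 80.1667, σ = 33.6126
z = (64 - 80.1667)/33.6126 = -0.481

-0.481


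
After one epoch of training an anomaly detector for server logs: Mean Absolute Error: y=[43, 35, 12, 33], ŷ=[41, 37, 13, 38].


Absolute errors: |43-41|=2, |35-37|=2, |12-13|=1, |33-38|=5
Sum = 10
MAE = 10/4 = 5/2

5/2


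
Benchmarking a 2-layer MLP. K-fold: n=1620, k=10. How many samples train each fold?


Fold size = 1620/10 = 162
Training per fold = 1620 - 162 = 1458

1458


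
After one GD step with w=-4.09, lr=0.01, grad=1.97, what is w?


w_new = w - α·∇
= -4.09 - 0.01·1.97
= -4.09 - 0.0197
= -4.1097

-4.1097


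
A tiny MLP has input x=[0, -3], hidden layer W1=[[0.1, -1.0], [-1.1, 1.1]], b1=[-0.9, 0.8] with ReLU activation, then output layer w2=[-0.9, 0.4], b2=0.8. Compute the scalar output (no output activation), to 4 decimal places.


z1[0] = (0.1)·(0) + (-1.0)·(-3) - 0.9 = 2.1
z1[1] = (-1.1)·(0) + (1.1)·(-3) + 0.8 = -2.5
h = ReLU(z1) = [2.1, 0.0]
output = (-0.9)·(2.1) + (0.4)·(0.0) + 0.8 = -1.09

-1.09


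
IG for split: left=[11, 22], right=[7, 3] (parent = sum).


Parent = [18, 25], H_parent = 0.9808
H_left = 0.9183 (n=33), H_right = 0.8813 (n=10)
H_children = (33/43)·0.9183 + (10/43)·0.8813 = 0.9097
IG = 0.9808 - 0.9097 = 0.0711

0.0711


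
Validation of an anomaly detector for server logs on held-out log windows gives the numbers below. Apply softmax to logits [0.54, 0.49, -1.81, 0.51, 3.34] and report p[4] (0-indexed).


Exponentials: e^0.54=1.716, e^0.49=1.6323, e^-1.81=0.1637, e^0.51=1.6653, e^3.34=28.2191
Sum = 33.3964
Softmax = [0.0514, 0.0489, 0.0049, 0.0499, 0.845]
p[4] = 28.2191/33.3964 = 0.845

0.845


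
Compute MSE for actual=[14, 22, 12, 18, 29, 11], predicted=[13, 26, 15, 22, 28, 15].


Squared errors: (14-13)²=1, (22-26)²=16, (12-15)²=9, (18-22)²=16, (29-28)²=1, (11-15)²=16
Sum = 59
MSE = 59/6 = 59/6

59/6


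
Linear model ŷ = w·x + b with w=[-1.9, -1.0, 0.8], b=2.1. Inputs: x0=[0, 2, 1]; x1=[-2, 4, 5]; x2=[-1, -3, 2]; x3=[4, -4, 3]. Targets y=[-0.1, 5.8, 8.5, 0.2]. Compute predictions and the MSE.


ŷ0 = (-1.9)·(0) + (-1.0)·(2) + (0.8)·(1) + 2.1 = 0.9
ŷ1 = (-1.9)·(-2) + (-1.0)·(4) + (0.8)·(5) + 2.1 = 5.9
ŷ2 = (-1.9)·(-1) + (-1.0)·(-3) + (0.8)·(2) + 2.1 = 8.6
ŷ3 = (-1.9)·(4) + (-1.0)·(-4) + (0.8)·(3) + 2.1 = 0.9
errors² = [1.0, 0.01, 0.01, 0.49]
MSE = 1.5100/4 = 0.3775

0.3775


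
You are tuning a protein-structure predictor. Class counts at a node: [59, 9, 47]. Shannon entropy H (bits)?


Probabilities: [59/115, 9/115, 47/115] ≈ [0.513, 0.0783, 0.4087]
H = -((59/115)·log₂(59/115) + (9/115)·log₂(9/115) + (47/115)·log₂(47/115))
  = 1.3092 bits

1.3092 bits


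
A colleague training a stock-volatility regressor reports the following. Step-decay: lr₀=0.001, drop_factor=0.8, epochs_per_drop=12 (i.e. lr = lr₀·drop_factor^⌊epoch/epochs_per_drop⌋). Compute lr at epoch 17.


n_drops = ⌊17/12⌋ = 1
lr = 0.001·0.8^1 = 0.001·0.8 = 0.0008

0.0008


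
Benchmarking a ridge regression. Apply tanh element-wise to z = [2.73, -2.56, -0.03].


tanh(2.73) = 0.9915
tanh(-2.56) = -0.9881
tanh(-0.03) = -0.03
result = [0.9915, -0.9881, -0.03]

[0.9915, -0.9881, -0.03]


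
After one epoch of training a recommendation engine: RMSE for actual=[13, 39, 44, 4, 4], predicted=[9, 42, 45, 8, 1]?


MSE = 51/5 = 10.2
RMSE = √(51/5) = 3.1937

3.1937


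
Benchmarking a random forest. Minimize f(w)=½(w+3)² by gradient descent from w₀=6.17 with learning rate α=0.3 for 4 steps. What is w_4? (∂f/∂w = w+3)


step 1: grad = 6.17+3 = 9.17; w = 6.17 - 0.3·(9.17) = 3.419
step 2: grad = 3.419+3 = 6.419; w = 3.419 - 0.3·(6.419) = 1.4933
step 3: grad = 1.4933+3 = 4.4933; w = 1.4933 - 0.3·(4.4933) = 0.14531
step 4: grad = 0.14531+3 = 3.14531; w = 0.14531 - 0.3·(3.14531) = -0.798283

-0.798283


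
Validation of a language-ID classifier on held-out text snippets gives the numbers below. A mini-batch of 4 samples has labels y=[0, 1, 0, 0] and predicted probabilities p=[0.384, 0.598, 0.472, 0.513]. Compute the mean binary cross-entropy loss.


L[0] = -ln(1-0.384) = -ln(0.616) = 0.4845
L[1] = -ln(0.598) = 0.5142
L[2] = -ln(1-0.472) = -ln(0.528) = 0.6387
L[3] = -ln(1-0.513) = -ln(0.487) = 0.7195
mean = (0.4845 + 0.5142 + 0.6387 + 0.7195)/4 = 0.5892

0.5892


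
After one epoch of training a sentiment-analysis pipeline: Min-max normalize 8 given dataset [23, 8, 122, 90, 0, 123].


min=0, max=123
(8-0)/(123-0) = 8/123 = 0.065

0.065


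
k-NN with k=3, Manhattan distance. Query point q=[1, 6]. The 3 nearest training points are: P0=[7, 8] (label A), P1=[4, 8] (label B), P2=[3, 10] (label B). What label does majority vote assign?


d(q,P0) = 8  (label A)
d(q,P1) = 5  (label B)
d(q,P2) = 6  (label B)
Votes: A=1, B=2
Majority → B

B


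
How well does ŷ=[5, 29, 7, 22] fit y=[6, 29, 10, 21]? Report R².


ȳ = 16.5
SS_res = Σ(y-ŷ)² = 11
SS_tot = Σ(y-ȳ)² = 329
R² = 1 - SS_res/SS_tot = 1 - 0.0334 = 0.9666

0.9666


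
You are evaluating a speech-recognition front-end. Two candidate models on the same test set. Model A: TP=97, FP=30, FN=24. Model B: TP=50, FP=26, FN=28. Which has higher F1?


Model A: P=97/127=0.7638, R=97/121=0.8017, F1=2PR/(P+R)=2TP/(2TP+FP+FN)=194/248=0.7823
Model B: P=50/76=0.6579, R=50/78=0.641, F1=2PR/(P+R)=2TP/(2TP+FP+FN)=100/154=0.6494
0.7823 > 0.6494 → Model A

Model A


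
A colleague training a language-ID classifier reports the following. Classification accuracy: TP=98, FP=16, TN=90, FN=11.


Accuracy = (TP+TN)/(TP+TN+FP+FN)
= (98+90)/(215)
= 188/215 = 87.44%

87.44%


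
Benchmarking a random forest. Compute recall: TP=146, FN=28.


Recall = TP/(TP+FN)
= 146/(146+28)
= 146/174 = 83.91%

83.91%


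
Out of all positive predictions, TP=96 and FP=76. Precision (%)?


Precision = TP/(TP+FP)
= 96/(96+76)
= 96/172 = 55.81%

55.81%


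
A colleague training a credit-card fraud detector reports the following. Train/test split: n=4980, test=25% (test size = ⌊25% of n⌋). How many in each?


Test = ⌊4980·25/100⌋ = 1245
Train = 4980 - 1245 = 3735

Train: 3735, Test: 1245


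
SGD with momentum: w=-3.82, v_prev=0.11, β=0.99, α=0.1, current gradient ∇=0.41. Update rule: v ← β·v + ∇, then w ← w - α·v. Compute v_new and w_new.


v_new = 0.99·0.11 + 0.41 = 0.1089 + 0.41 = 0.5189
w_new = -3.82 - 0.1·0.5189 = -3.82 - 0.05189 = -3.87189

v_new=0.5189, w_new=-3.87189


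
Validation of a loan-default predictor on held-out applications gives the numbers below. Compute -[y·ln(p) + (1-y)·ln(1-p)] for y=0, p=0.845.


BCE = -[y·ln(p) + (1-y)·ln(1-p)]
= -0 - 1·ln(1-0.845)
= -ln(0.155) = 1.8643

1.8643


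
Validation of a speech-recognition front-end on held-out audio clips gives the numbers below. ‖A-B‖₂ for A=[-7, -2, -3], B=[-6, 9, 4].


d = √((-7+ 6)² + (-2-9)² + (-3-4)²)
  = √(1 + 121 + 49)
  = √171 = 13.0767

13.0767


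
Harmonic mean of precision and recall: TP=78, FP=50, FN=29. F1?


Precision = 78/128 = 0.6094
Recall = 78/107 = 0.729
F1 = 2·P·R/(P+R) = 2·TP/(2·TP+FP+FN) = 156/(156+50+29) = 156/235 = 0.6638

0.6638


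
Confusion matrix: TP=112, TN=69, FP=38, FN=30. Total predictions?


Total = TP + TN + FP + FN
= 112 + 69 + 38 + 30
= 249
(Predicted positive: 150, predicted negative: 99)

249


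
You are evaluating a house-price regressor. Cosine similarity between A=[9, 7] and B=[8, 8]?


A·B = 9·8 + 7·8 = 128
‖A‖ = √130 = 11.4018, ‖B‖ = √128 = 11.3137
cos = 128/(√130·√128) = 128/√16640 = 0.9923

0.9923


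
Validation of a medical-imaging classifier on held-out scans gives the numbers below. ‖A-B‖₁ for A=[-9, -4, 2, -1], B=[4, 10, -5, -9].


d = |-9-4| + |-4-10| + |2+ 5| + |-1+ 9|
  = 13 + 14 + 7 + 8
  = 42

42


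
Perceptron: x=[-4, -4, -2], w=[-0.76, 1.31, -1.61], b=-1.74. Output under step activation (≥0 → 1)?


z = (-4)·(-0.76) + (-4)·(1.31) + (-2)·(-1.61) - 1.74
  = -0.72
step(z) = 0 (z<0)

0


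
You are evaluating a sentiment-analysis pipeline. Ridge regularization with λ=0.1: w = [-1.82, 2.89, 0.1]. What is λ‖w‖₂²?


‖w‖₂² = (-1.82)² + (2.89)² + (0.1)²
     = 3.3124 + 8.3521 + 0.01
     = 11.6745
λ·‖w‖₂² = 0.1·11.6745 = 1.16745

1.16745


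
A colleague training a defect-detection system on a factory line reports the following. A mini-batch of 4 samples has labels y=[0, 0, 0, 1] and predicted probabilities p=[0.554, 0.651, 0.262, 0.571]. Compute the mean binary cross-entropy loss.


L[0] = -ln(1-0.554) = -ln(0.446) = 0.8074
L[1] = -ln(1-0.651) = -ln(0.349) = 1.0527
L[2] = -ln(1-0.262) = -ln(0.738) = 0.3038
L[3] = -ln(0.571) = 0.5604
mean = (0.8074 + 1.0527 + 0.3038 + 0.5604)/4 = 0.6811

0.6811


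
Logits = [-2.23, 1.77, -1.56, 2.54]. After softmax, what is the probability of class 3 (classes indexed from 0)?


Exponentials: e^-2.23=0.1075, e^1.77=5.8709, e^-1.56=0.2101, e^2.54=12.6797
Sum = 18.8682
Softmax = [0.0057, 0.3112, 0.0111, 0.672]
p[3] = 12.6797/18.8682 = 0.672

0.672


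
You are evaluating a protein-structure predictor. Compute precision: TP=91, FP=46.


Precision = TP/(TP+FP)
= 91/(91+46)
= 91/137 = 66.42%

66.42%


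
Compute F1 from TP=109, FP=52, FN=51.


Precision = 109/161 = 0.677
Recall = 109/160 = 0.6813
F1 = 2·P·R/(P+R) = 2·TP/(2·TP+FP+FN) = 218/(218+52+51) = 218/321 = 0.6791

0.6791


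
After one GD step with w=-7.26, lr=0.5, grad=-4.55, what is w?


w_new = w - α·∇
= -7.26 - 0.5·-4.55
= -7.26 + 2.275
= -4.985

-4.985


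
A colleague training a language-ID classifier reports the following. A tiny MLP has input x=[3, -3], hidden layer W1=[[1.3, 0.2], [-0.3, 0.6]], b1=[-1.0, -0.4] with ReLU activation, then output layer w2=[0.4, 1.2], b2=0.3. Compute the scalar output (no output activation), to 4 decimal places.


z1[0] = (1.3)·(3) + (0.2)·(-3) - 1.0 = 2.3
z1[1] = (-0.3)·(3) + (0.6)·(-3) - 0.4 = -3.1
h = ReLU(z1) = [2.3, 0.0]
output = (0.4)·(2.3) + (1.2)·(0.0) + 0.3 = 1.22

1.22


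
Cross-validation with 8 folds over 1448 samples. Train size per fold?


Fold size = 1448/8 = 181
Training per fold = 1448 - 181 = 1267

1267


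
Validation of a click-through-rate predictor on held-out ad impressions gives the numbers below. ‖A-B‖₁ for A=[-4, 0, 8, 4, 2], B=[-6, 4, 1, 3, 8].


d = |-4+ 6| + |0-4| + |8-1| + |4-3| + |2-8|
  = 2 + 4 + 7 + 1 + 6
  = 20

20


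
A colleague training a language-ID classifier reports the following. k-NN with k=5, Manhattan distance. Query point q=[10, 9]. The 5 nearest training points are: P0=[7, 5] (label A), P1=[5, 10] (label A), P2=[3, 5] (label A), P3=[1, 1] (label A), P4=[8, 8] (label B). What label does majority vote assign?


d(q,P0) = 7  (label A)
d(q,P1) = 6  (label A)
d(q,P2) = 11  (label A)
d(q,P3) = 17  (label A)
d(q,P4) = 3  (label B)
Votes: A=4, B=1
Majority → A

A


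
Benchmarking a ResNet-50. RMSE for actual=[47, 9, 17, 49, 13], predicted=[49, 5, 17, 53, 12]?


MSE = 37/5 = 7.4
RMSE = √(37/5) = 2.7203

2.7203


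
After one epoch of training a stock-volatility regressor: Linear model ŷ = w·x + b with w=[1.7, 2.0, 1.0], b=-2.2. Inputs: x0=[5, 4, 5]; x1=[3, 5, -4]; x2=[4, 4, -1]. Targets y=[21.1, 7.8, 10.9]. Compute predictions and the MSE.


ŷ0 = (1.7)·(5) + (2.0)·(4) + (1.0)·(5) - 2.2 = 19.3
ŷ1 = (1.7)·(3) + (2.0)·(5) + (1.0)·(-4) - 2.2 = 8.9
ŷ2 = (1.7)·(4) + (2.0)·(4) + (1.0)·(-1) - 2.2 = 11.6
errors² = [3.24, 1.21, 0.49]
MSE = 4.9400/3 = 1.6467

1.6467


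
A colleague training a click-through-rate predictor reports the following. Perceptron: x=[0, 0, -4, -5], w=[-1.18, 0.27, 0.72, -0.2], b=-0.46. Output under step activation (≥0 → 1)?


z = (0)·(-1.18) + (0)·(0.27) + (-4)·(0.72) + (-5)·(-0.2) - 0.46
  = -2.34
step(z) = 0 (z<0)

0


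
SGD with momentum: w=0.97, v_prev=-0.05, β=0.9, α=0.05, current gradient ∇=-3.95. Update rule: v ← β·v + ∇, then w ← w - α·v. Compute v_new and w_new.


v_new = 0.9·-0.05 - 3.95 = -0.045 - 3.95 = -3.995
w_new = 0.97 - 0.05·-3.995 = 0.97 + 0.19975 = 1.16975

v_new=-3.995, w_new=1.16975


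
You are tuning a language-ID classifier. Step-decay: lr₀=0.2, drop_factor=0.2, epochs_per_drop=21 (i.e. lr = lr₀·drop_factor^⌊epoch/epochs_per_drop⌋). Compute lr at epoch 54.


n_drops = ⌊54/21⌋ = 2
lr = 0.2·0.2^2 = 0.2·0.04 = 0.008

0.008


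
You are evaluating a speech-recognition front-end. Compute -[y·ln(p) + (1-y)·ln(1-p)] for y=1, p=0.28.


BCE = -[y·ln(p) + (1-y)·ln(1-p)]
= -1·ln(0.28) - 0
= -ln(0.28) = 1.273

1.273


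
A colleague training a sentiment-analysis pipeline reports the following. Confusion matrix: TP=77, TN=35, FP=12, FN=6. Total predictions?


Total = TP + TN + FP + FN
= 77 + 35 + 12 + 6
= 130
(Predicted positive: 89, predicted negative: 41)

130


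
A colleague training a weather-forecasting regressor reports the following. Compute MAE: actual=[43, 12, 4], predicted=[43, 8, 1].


Absolute errors: |43-43|=0, |12-8|=4, |4-1|=3
Sum = 7
MAE = 7/3 = 7/3

7/3


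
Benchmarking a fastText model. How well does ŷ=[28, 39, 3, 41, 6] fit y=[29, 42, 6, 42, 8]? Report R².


ȳ = 25.4
SS_res = Σ(y-ŷ)² = 24
SS_tot = Σ(y-ȳ)² = 1243.2
R² = 1 - SS_res/SS_tot = 1 - 0.0193 = 0.9807

0.9807


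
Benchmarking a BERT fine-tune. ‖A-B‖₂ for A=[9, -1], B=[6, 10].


d = √((9-6)² + (-1-10)²)
  = √(9 + 121)
  = √130 = 11.4018

11.4018


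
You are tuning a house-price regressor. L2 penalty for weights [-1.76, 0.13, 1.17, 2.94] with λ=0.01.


‖w‖₂² = (-1.76)² + (0.13)² + (1.17)² + (2.94)²
     = 3.0976 + 0.0169 + 1.3689 + 8.6436
     = 13.127
λ·‖w‖₂² = 0.01·13.127 = 0.13127

0.13127


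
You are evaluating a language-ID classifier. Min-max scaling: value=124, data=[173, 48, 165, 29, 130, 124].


min=29, max=173
(124-29)/(173-29) = 95/144 = 0.6597

0.6597


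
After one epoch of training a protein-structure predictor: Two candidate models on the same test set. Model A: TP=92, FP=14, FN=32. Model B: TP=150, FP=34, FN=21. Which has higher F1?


Model A: P=92/106=0.8679, R=92/124=0.7419, F1=2PR/(P+R)=2TP/(2TP+FP+FN)=184/230=0.8
Model B: P=150/184=0.8152, R=150/171=0.8772, F1=2PR/(P+R)=2TP/(2TP+FP+FN)=300/355=0.8451
0.8 < 0.8451 → Model B

Model B


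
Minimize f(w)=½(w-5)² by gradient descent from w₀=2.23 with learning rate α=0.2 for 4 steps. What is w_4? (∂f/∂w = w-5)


step 1: grad = 2.23-5 = -2.77; w = 2.23 - 0.2·(-2.77) = 2.784
step 2: grad = 2.784-5 = -2.216; w = 2.784 - 0.2·(-2.216) = 3.2272
step 3: grad = 3.2272-5 = -1.7728; w = 3.2272 - 0.2·(-1.7728) = 3.58176
step 4: grad = 3.58176-5 = -1.41824; w = 3.58176 - 0.2·(-1.41824) = 3.865408

3.865408
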